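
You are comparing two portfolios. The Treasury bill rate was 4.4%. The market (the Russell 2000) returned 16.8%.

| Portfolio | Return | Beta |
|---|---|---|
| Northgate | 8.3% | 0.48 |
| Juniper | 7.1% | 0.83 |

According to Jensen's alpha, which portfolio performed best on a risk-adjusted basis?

Northgate: α = 8.3% − [4.4% + 0.48 × (16.8% − 4.4%)] = -2.052
Juniper: α = 7.1% − [4.4% + 0.83 × (16.8% − 4.4%)] = -7.592
Highest: Northgate (-2.052).

Northgate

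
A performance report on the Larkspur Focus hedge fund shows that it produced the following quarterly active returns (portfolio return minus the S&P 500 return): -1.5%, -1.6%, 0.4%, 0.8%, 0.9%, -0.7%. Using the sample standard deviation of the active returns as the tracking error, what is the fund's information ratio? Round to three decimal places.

-0.250

r̄ = (-1.5 − 1.6 + 0.4 + 0.8 + 0.9 − 0.7) / 6 = -1.70 / 6 = -0.2833%
Σ(r − r̄)² = 6.4283; sample σ = √(6.4283/5) = 1.1339%
IR = r̄ / tracking error = -0.2833 / 1.1339 = -0.2498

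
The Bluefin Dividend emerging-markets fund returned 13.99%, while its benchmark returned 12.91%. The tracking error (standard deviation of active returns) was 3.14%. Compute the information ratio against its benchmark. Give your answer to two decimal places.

0.34

IR = (Rp − Rb) / TE = (13.99% − 12.91%) / 3.14% = 1.08% / 3.14% = 0.3439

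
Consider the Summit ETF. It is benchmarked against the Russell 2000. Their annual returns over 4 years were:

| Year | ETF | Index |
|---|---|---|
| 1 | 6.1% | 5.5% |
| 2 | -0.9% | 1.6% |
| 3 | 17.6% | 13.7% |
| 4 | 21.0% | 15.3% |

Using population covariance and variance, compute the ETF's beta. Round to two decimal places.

r̄p = 10.9500%,  r̄m = 9.0250%
Cov = Σ(rp − r̄p)(rm − r̄m) / 4 = 49.8088
Var(rm) = Σ(rm − r̄m)² / 4 = 32.1969
β = Cov / Var = 49.8088 / 32.1969 = 1.5470

1.55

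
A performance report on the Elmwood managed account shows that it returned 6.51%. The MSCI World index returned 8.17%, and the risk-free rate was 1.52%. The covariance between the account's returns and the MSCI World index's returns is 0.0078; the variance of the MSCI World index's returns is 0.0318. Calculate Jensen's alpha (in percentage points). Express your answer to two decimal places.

3.36

β = Cov / Var = 0.0078 / 0.0318 = 0.2453
E[R] = Rf + β(Rm − Rf) = 1.52% + 0.2453 × (8.17% − 1.52%) = 3.1512%
α = Rp − E[R] = 6.51% − 3.1512% = 3.3588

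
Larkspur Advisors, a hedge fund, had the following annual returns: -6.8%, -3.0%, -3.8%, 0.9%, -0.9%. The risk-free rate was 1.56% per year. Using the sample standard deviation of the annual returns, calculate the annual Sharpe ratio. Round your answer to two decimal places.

Mean return r̄ = -13.60 / 5 = -2.7200%
Sample σ = √[Σ(r − r̄)² / 4] = √[34.3080 / 4] = √8.5770 = 2.9287%
Sharpe = (r̄ − rf) / σ = (-2.7200 − 1.56) / 2.9287 = -4.2800 / 2.9287 = -1.4614

-1.46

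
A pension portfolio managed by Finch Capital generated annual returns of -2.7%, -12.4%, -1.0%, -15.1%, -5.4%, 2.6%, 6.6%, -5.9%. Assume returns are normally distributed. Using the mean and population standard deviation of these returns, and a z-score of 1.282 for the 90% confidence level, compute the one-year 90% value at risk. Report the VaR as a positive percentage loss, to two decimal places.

12.83

μ = (-2.7 − 12.4 − 1 − 15.1 − 5.4 + 2.6 + 6.6 − 5.9) / 8 = -33.30 / 8 = -4.1625%
Population std dev = √[365.7388 / 8] = 6.7615%
VaR = −(μ − z·σ) = −(-4.1625 − 1.282 × 6.7615) = −(-12.8307) = 12.8307%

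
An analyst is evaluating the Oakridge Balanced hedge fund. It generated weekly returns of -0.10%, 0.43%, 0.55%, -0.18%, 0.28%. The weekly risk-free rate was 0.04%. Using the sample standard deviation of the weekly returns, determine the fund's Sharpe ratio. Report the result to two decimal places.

r̄ = (-0.1 + 0.43 + 0.55 − 0.18 + 0.28) / 5 = 0.1960%
Sample σ = √[Σ(r − r̄)² / 4] = √[0.4161 / 4] = √0.1040 = 0.3225%
Sharpe = (r̄ − rf) / σ = (0.1960 − 0.04) / 0.3225 = 0.1560 / 0.3225 = 0.4837

0.48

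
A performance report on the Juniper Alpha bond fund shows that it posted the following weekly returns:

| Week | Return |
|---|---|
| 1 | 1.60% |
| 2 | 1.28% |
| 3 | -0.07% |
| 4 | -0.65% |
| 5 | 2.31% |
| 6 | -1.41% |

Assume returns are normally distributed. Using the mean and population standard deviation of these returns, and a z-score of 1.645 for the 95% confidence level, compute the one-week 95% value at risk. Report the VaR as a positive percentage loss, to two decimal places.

Mean return μ = 3.060 / 6 = 0.5100%
Population std dev = √[10.3894 / 6] = 1.3159%
VaR = −(μ − z·σ) = −(0.5100 − 1.645 × 1.3159) = −(-1.6547) = 1.6547%

1.65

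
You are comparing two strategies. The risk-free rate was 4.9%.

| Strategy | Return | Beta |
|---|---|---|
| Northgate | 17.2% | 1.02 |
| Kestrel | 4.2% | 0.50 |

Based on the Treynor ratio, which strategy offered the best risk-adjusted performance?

Northgate

Northgate: Treynor = (17.2% − 4.9%) / 1.02 = 12.059
Kestrel: Treynor = (4.2% − 4.9%) / 0.50 = -1.400
Highest: Northgate (12.059).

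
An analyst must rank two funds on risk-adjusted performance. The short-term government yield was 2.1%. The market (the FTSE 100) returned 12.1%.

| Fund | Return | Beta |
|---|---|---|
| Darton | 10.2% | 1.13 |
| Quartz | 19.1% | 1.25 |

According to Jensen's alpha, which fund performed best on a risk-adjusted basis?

Darton: α = 10.2% − [2.1% + 1.13 × (12.1% − 2.1%)] = -3.200
Quartz: α = 19.1% − [2.1% + 1.25 × (12.1% − 2.1%)] = 4.500
Highest: Quartz (4.500).

Quartz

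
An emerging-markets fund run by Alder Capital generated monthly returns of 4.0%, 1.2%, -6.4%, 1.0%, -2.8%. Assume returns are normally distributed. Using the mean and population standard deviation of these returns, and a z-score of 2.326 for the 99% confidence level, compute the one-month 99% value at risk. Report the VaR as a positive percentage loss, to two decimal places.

r̄ = (4 + 1.2 − 6.4 + 1 − 2.8) / 5 = -3.00 / 5 = -0.6000%
Σ(r − r̄)² = (4 − (-0.6000))² + (1.2 − (-0.6000))² + … = 65.4400
σ = √[65.4400 / 5] = 3.6177%
VaR = −(r̄ − z·σ) = −(-0.6000 − 2.326 × 3.6177) = −(-9.0148) = 9.0148%

9.01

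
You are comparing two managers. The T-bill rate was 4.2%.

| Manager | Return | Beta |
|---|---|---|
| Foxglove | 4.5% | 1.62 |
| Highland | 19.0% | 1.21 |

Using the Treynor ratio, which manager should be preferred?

Highland

Foxglove: Treynor = (4.5% − 4.2%) / 1.62 = 0.185
Highland: Treynor = (19.0% − 4.2%) / 1.21 = 12.231
Highest: Highland (12.231).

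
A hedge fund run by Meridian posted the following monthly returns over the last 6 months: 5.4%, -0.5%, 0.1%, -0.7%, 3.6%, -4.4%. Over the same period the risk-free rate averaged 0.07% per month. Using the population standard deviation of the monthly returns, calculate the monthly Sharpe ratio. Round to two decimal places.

0.16

r̄ = (5.4 − 0.5 + 0.1 − 0.7 + 3.6 − 4.4) / 6 = 0.5833%
Population std dev = √[60.1883 / 6] = 3.1672%
Sharpe = (r̄ − rf) / σ = (0.5833 − 0.07) / 3.1672 = 0.5133 / 3.1672 = 0.1621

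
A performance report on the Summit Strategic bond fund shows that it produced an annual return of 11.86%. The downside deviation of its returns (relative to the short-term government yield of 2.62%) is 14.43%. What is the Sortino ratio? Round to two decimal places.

Sortino = (Rp − Rf) / σd = (11.86% − 2.62%) / 14.43% = 9.24% / 14.43% = 0.6403

0.64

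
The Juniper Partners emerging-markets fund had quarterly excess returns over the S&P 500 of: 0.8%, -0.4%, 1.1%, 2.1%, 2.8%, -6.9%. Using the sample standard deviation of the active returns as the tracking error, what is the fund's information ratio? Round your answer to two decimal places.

-0.02

r̄ = (0.8 − 0.4 + 1.1 + 2.1 + 2.8 − 6.9) / 6 = -0.0833%
Sample std dev = √[61.8283 / 5] = 3.5165%
IR = r̄ / tracking error = -0.0833 / 3.5165 = -0.0237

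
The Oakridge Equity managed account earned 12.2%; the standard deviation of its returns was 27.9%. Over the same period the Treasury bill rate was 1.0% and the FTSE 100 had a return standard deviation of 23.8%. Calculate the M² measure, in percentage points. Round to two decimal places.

10.55

Sharpe = (Rp − Rf) / σp = (12.2% − 1.0%) / 27.9% = 0.4014
M² = Rf + Sharpe × σm = 1.0% + 0.4014 × 23.8% = 10.5533%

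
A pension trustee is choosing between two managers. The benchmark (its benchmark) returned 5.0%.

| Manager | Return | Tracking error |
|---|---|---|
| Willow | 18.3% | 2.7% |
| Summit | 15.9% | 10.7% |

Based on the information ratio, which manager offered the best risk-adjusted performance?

Willow: IR = (18.3% − 5.0%) / 2.7% = 4.926
Summit: IR = (15.9% − 5.0%) / 10.7% = 1.019
Highest: Willow (4.926).

Willow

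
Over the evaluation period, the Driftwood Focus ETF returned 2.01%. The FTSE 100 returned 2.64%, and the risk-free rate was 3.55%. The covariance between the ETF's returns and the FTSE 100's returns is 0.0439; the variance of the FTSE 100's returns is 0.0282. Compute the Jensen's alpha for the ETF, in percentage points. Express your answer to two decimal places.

-0.12

β = Cov / Var = 0.0439 / 0.0282 = 1.5567
E[R] = Rf + β(Rm − Rf) = 3.55% + 1.5567 × (2.64% − 3.55%) = 2.1334%
α = Rp − E[R] = 2.01% − 2.1334% = -0.1234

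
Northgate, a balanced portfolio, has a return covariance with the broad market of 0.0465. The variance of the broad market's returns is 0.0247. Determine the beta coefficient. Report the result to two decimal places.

β = Cov(Rp, Rm) / Var(Rm) = 0.0465 / 0.0247 = 1.8826

1.88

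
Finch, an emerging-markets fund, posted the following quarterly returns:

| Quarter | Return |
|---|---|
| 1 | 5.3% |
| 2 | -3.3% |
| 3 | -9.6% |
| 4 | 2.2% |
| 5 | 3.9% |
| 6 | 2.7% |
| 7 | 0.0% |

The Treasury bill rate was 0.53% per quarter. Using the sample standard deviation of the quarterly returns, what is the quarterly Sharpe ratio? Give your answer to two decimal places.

μ = (5.3 − 3.3 − 9.6 + 2.2 + 3.9 + 2.7 + 0) / 7 = 0.1714%
Sample σ = √[Σ(r − μ)² / 6] = √[158.2743 / 6] = √26.3791 = 5.1361%
Sharpe = (μ − rf) / σ = (0.1714 − 0.53) / 5.1361 = -0.3586 / 5.1361 = -0.0698

-0.07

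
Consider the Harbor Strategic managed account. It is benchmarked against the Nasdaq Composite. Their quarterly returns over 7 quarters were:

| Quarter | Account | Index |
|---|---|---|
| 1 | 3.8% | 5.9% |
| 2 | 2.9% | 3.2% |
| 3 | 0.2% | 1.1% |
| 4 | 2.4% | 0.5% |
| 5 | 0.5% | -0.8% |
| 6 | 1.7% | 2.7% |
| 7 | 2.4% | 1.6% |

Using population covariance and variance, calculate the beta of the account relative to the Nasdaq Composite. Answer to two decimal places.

0.46

r̄p = 1.9857%,  r̄m = 2.0286%
Cov = Σ(rp − r̄p)(rm − r̄m) / 7 = 1.8504
Var(rm) = Σ(rm − r̄m)² / 7 = 4.0278
β = Cov / Var = 1.8504 / 4.0278 = 0.4594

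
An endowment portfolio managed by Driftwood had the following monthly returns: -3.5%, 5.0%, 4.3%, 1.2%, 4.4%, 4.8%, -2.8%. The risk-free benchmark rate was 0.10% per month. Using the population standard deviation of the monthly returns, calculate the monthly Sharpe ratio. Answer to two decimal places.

0.53

Mean return r̄ = 13.40 / 7 = 1.9143%
Σ(r − r̄)² = 81.7686; population σ = √(81.7686/7) = 3.4178%
Sharpe = (r̄ − rf) / σ = (1.9143 − 0.1) / 3.4178 = 1.8143 / 3.4178 = 0.5308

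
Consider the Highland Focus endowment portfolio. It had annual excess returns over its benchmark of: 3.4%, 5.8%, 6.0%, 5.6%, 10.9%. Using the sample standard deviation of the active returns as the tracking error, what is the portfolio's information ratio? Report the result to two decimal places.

Mean return r̄ = 31.70 / 5 = 6.3400%
Σ(r − r̄)² = (3.4 − 6.3400)² + (5.8 − 6.3400)² + … = 30.3920
sample σ = √(30.3920 / 4) = √7.5980 = 2.7564%
IR = r̄ / tracking error = 6.3400 / 2.7564 = 2.3001

2.30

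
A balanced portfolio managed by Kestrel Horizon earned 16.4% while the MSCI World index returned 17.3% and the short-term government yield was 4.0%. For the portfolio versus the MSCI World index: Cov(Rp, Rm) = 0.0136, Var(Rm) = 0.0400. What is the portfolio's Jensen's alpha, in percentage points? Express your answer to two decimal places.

7.88

β = Cov / Var = 0.0136 / 0.0400 = 0.3400
E[R] = Rf + β(Rm − Rf) = 4.0% + 0.3400 × (17.3% − 4.0%) = 8.5220%
α = Rp − E[R] = 16.4% − 8.5220% = 7.8780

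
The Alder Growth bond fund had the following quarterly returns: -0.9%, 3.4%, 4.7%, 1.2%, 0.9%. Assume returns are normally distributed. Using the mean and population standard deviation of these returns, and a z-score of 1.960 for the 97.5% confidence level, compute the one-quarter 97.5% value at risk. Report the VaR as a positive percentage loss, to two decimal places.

2.00

r̄ = (-0.9 + 3.4 + 4.7 + 1.2 + 0.9) / 5 = 1.8600%
Σ(r − r̄)² = (-0.9 − 1.8600)² + (3.4 − 1.8600)² + (4.7 − 1.8600)² + … = 19.4120
σ = √[19.4120 / 5] = 1.9704%
VaR = −(r̄ − z·σ) = −(1.8600 − 1.960 × 1.9704) = −(-2.0020) = 2.0020%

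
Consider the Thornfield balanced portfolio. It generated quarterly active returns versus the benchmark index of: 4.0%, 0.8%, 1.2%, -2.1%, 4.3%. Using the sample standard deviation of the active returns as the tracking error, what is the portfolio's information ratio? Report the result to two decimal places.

0.63

μ = (4 + 0.8 + 1.2 − 2.1 + 4.3) / 5 = 8.20 / 5 = 1.6400%
Σ(r − μ)² = 27.5320; sample σ = √(27.5320/4) = 2.6235%
IR = μ / tracking error = 1.6400 / 2.6235 = 0.6251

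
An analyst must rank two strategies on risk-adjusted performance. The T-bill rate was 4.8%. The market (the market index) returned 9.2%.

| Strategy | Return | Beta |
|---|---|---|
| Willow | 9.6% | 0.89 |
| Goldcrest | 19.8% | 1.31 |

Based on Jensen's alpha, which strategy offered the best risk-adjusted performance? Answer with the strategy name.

Willow: α = 9.6% − [4.8% + 0.89 × (9.2% − 4.8%)] = 0.884
Goldcrest: α = 19.8% − [4.8% + 1.31 × (9.2% − 4.8%)] = 9.236
Highest: Goldcrest (9.236).

Goldcrest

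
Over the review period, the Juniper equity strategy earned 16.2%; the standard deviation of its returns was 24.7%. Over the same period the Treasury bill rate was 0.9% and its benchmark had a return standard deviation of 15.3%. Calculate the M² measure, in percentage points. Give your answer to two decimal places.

Sharpe = (Rp − Rf) / σp = (16.2% − 0.9%) / 24.7% = 0.6194
M² = Rf + Sharpe × σm = 0.9% + 0.6194 × 15.3% = 10.3768%

10.38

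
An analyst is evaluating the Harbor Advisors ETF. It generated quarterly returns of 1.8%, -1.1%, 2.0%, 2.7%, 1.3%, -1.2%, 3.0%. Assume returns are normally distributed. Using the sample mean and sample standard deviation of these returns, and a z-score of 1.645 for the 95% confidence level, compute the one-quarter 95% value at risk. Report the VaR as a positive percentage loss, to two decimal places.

r̄ = (1.8 − 1.1 + 2 + 2.7 + 1.3 − 1.2 + 3) / 7 = 1.2143%
Σ(r − r̄)² = 17.5486; sample σ = √(17.5486/6) = 1.7102%
VaR = −(r̄ − z·σ) = −(1.2143 − 1.645 × 1.7102) = −(-1.5990) = 1.5990%

1.60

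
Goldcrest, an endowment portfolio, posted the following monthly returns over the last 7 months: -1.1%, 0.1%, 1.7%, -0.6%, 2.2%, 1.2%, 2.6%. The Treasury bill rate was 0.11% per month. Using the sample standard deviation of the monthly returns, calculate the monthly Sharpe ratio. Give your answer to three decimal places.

μ = (-1.1 + 0.1 + 1.7 − 0.6 + 2.2 + 1.2 + 2.6) / 7 = 0.8714%
Sample σ = √[Σ(r − μ)² / 6] = √[12.1943 / 6] = √2.0324 = 1.4256%
Sharpe = (μ − rf) / σ = (0.8714 − 0.11) / 1.4256 = 0.7614 / 1.4256 = 0.5341

0.534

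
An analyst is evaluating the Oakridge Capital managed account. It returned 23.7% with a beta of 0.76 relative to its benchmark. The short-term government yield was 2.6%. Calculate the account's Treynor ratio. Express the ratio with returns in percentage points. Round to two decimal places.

27.76

Treynor = (Rp − Rf) / β = (23.7% − 2.6%) / 0.76 = 21.10 / 0.76 = 27.7632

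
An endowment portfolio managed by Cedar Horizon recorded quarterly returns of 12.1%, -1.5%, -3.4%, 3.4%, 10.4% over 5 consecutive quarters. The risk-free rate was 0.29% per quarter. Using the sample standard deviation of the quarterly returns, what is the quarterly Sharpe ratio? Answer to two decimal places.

Mean return r̄ = 21.00 / 5 = 4.2000%
Sample std dev = √[191.7400 / 4] = 6.9235%
Sharpe = (r̄ − rf) / σ = (4.2000 − 0.29) / 6.9235 = 3.9100 / 6.9235 = 0.5647

0.56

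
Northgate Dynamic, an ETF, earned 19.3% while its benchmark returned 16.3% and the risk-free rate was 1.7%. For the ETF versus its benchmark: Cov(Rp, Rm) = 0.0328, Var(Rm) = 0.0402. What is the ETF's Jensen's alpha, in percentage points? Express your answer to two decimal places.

β = Cov / Var = 0.0328 / 0.0402 = 0.8159
E[R] = Rf + β(Rm − Rf) = 1.7% + 0.8159 × (16.3% − 1.7%) = 13.6121%
α = Rp − E[R] = 19.3% − 13.6121% = 5.6879

5.69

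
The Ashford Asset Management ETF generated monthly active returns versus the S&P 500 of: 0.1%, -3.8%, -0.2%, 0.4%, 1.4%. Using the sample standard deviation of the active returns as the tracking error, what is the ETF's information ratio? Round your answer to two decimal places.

Mean return μ = -2.10 / 5 = -0.4200%
Σ(r − μ)² = 15.7280; sample σ = √(15.7280/4) = 1.9829%
IR = μ / tracking error = -0.4200 / 1.9829 = -0.2118

-0.21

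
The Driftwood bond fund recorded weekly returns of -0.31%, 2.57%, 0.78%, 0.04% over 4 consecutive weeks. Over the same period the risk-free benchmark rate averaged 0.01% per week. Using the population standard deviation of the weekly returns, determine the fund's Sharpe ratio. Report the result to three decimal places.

r̄ = (-0.31 + 2.57 + 0.78 + 0.04) / 4 = 3.080 / 4 = 0.7700%
Population σ = √[Σ(r − r̄)² / 4] = √[4.9394 / 4] = √1.2349 = 1.1113%
Sharpe = (r̄ − rf) / σ = (0.7700 − 0.01) / 1.1113 = 0.7600 / 1.1113 = 0.6839

0.684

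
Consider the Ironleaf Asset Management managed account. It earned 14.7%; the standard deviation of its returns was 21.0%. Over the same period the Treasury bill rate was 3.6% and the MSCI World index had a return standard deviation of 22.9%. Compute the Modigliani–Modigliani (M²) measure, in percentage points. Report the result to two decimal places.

15.70

Sharpe = (Rp − Rf) / σp = (14.7% − 3.6%) / 21.0% = 0.5286
M² = Rf + Sharpe × σm = 3.6% + 0.5286 × 22.9% = 15.7049%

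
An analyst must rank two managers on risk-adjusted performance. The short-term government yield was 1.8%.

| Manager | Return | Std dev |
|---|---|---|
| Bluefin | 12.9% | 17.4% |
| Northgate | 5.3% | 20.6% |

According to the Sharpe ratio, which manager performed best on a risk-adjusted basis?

Bluefin

Bluefin: Sharpe ratio = (12.9% − 1.8%) / 17.4% = 0.638
Northgate: Sharpe ratio = (5.3% − 1.8%) / 20.6% = 0.170
Highest: Bluefin (0.638).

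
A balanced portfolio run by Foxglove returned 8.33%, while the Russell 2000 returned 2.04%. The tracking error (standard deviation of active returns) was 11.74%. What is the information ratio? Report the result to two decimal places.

IR = (Rp − Rb) / TE = (8.33% − 2.04%) / 11.74% = 6.29% / 11.74% = 0.5358

0.54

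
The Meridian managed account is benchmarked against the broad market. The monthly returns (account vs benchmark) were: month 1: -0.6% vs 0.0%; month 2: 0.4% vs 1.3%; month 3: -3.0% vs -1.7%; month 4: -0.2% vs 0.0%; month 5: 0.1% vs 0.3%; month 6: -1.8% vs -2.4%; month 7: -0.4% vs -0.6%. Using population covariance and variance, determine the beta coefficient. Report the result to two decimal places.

r̄p = -0.7857%,  r̄m = -0.4429%
Cov = Σ(rp − r̄p)(rm − r̄m) / 7 = 1.1106
Var(rm) = Σ(rm − r̄m)² / 7 = 1.3453
β = Cov / Var = 1.1106 / 1.3453 = 0.8255

0.83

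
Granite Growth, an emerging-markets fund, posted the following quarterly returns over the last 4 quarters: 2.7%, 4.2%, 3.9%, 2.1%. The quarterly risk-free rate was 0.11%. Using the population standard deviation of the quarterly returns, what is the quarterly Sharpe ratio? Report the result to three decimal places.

r̄ = (2.7 + 4.2 + 3.9 + 2.1) / 4 = 3.2250%
Population std dev = √[2.9475 / 4] = 0.8584%
Sharpe = (r̄ − rf) / σ = (3.2250 − 0.11) / 0.8584 = 3.1150 / 0.8584 = 3.6288

3.629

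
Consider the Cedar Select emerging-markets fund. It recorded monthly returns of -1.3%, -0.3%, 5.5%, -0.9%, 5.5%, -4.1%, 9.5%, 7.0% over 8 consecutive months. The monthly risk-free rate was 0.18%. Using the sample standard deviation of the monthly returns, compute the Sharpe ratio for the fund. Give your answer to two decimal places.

Mean return r̄ = 20.90 / 8 = 2.6125%
Σ(r − r̄)² = (-1.3 − 2.6125)² + (-0.3 − 2.6125)² + … = 164.5488
sample σ = √(164.5488 / 7) = √23.5070 = 4.8484%
Sharpe = (r̄ − rf) / σ = (2.6125 − 0.18) / 4.8484 = 2.4325 / 4.8484 = 0.5017

0.50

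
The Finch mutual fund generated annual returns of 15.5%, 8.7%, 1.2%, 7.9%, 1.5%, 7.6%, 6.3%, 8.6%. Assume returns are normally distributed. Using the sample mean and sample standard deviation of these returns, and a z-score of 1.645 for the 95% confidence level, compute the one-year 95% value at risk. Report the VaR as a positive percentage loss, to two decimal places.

μ = (15.5 + 8.7 + 1.2 + 7.9 + 1.5 + 7.6 + 6.3 + 8.6) / 8 = 57.30 / 8 = 7.1625%
Σ(r − μ)² = 143.0388; sample σ = √(143.0388/7) = 4.5204%
VaR = −(μ − z·σ) = −(7.1625 − 1.645 × 4.5204) = −(-0.2736) = 0.2736%

0.27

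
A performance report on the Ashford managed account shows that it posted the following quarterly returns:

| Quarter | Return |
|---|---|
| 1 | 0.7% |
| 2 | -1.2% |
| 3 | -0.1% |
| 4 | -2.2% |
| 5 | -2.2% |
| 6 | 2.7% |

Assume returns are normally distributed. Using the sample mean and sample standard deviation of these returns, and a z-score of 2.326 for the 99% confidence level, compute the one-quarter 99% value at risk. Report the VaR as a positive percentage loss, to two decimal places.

4.80

Mean return μ = -2.30 / 6 = -0.3833%
Sample std dev = √[18.0283 / 5] = 1.8989%
VaR = −(μ − z·σ) = −(-0.3833 − 2.326 × 1.8989) = −(-4.8001) = 4.8001%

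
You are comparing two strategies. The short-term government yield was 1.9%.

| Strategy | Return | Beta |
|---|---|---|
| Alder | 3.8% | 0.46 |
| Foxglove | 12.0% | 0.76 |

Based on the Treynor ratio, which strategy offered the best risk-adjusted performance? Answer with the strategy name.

Foxglove

Alder: Treynor = (3.8% − 1.9%) / 0.46 = 4.130
Foxglove: Treynor = (12.0% − 1.9%) / 0.76 = 13.289
Highest: Foxglove (13.289).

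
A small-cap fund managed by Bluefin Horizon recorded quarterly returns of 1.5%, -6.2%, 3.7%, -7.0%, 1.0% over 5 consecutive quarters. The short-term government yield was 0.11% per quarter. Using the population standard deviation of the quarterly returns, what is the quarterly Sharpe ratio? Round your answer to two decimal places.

Mean return μ = -7.00 / 5 = -1.4000%
Population std dev = √[94.5800 / 5] = 4.3493%
Sharpe = (μ − rf) / σ = (-1.4000 − 0.11) / 4.3493 = -1.5100 / 4.3493 = -0.3472

-0.35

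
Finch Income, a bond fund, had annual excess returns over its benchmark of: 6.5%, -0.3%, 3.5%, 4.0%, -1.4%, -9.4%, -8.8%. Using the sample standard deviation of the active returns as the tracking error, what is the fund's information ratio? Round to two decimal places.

μ = (6.5 − 0.3 + 3.5 + 4 − 1.4 − 9.4 − 8.8) / 7 = -5.90 / 7 = -0.8429%
Σ(r − μ)² = 233.3771; sample σ = √(233.3771/6) = 6.2367%
IR = μ / tracking error = -0.8429 / 6.2367 = -0.1352

-0.14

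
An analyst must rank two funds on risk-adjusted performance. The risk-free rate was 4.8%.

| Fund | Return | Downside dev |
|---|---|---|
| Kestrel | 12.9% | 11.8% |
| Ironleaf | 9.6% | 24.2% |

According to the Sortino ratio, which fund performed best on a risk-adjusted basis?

Kestrel

Kestrel: Sortino ratio = (12.9% − 4.8%) / 11.8% = 0.686
Ironleaf: Sortino ratio = (9.6% − 4.8%) / 24.2% = 0.198
Highest: Kestrel (0.686).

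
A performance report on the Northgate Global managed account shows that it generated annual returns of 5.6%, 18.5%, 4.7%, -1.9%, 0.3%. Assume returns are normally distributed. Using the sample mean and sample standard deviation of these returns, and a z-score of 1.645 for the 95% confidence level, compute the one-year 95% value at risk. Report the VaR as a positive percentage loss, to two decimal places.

7.60

r̄ = (5.6 + 18.5 + 4.7 − 1.9 + 0.3) / 5 = 27.20 / 5 = 5.4400%
Σ(r − r̄)² = 251.4320; sample σ = √(251.4320/4) = 7.9283%
VaR = −(r̄ − z·σ) = −(5.4400 − 1.645 × 7.9283) = −(-7.6021) = 7.6021%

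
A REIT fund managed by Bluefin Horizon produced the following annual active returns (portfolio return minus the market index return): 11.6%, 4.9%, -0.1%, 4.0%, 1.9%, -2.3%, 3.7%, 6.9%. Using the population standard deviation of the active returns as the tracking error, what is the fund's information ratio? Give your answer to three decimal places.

0.957

Mean return r̄ = 30.60 / 8 = 3.8250%
Σ(r − r̄)² = (11.6 − 3.8250)² + (4.9 − 3.8250)² + (-0.1 − 3.8250)² + … = 127.7350
population σ = √(127.7350 / 8) = √15.9669 = 3.9959%
IR = r̄ / tracking error = 3.8250 / 3.9959 = 0.9572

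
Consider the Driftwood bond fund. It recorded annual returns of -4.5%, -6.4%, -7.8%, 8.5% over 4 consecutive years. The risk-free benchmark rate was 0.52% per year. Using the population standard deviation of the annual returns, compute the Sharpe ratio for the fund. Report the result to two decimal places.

-0.47

Mean return μ = -10.20 / 4 = -2.5500%
Population σ = √[Σ(r − μ)² / 4] = √[168.2900 / 4] = √42.0725 = 6.4863%
Sharpe = (μ − rf) / σ = (-2.5500 − 0.52) / 6.4863 = -3.0700 / 6.4863 = -0.4733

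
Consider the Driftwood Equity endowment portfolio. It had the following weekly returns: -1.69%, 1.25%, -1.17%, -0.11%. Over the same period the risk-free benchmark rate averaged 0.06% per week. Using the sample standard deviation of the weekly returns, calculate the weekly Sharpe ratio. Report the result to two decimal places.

μ = (-1.69 + 1.25 − 1.17 − 0.11) / 4 = -1.720 / 4 = -0.4300%
Sample std dev = √[5.0600 / 3] = 1.2987%
Sharpe = (μ − rf) / σ = (-0.4300 − 0.06) / 1.2987 = -0.4900 / 1.2987 = -0.3773

-0.38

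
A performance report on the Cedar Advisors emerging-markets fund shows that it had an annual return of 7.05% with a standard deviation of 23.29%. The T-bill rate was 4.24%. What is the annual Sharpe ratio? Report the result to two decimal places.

0.12

Sharpe = (Rp − Rf) / σp = (7.05% − 4.24%) / 23.29% = 2.81% / 23.29% = 0.1207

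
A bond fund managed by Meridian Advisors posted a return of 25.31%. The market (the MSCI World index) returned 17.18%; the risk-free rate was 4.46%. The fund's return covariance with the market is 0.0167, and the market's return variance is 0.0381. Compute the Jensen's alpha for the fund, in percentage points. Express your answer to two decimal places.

15.27

β = Cov / Var = 0.0167 / 0.0381 = 0.4383
E[R] = Rf + β(Rm − Rf) = 4.46% + 0.4383 × (17.18% − 4.46%) = 10.0352%
α = Rp − E[R] = 25.31% − 10.0352% = 15.2748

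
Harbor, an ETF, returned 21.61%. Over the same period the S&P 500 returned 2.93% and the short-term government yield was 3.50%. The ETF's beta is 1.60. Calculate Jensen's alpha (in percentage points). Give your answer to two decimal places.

19.02

CAPM expected return = Rf + β(Rm − Rf) = 3.50% + 1.60 × (2.93% − 3.50%) = 3.5 + 1.60 × -0.57 = 2.5880%
Jensen's α = Rp − E[R] = 21.61% − 2.5880% = 19.0220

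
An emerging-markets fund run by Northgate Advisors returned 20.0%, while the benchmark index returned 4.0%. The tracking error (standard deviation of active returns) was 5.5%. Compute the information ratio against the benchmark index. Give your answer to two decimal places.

2.91

IR = (Rp − Rb) / TE = (20.0% − 4.0%) / 5.5% = 16.00% / 5.5% = 2.9091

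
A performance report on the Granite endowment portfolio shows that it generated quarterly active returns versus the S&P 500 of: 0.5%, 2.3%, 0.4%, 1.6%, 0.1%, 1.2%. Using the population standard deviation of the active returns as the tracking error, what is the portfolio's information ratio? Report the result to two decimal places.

μ = (0.5 + 2.3 + 0.4 + 1.6 + 0.1 + 1.2) / 6 = 6.10 / 6 = 1.0167%
Population σ = √[Σ(r − μ)² / 6] = √[3.5083 / 6] = √0.5847 = 0.7647%
IR = μ / tracking error = 1.0167 / 0.7647 = 1.3295

1.33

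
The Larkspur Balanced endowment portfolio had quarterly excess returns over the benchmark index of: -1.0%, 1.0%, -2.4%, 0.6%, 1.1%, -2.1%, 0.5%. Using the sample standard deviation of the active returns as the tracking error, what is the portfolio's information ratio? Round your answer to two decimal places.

-0.22

r̄ = (-1 + 1 − 2.4 + 0.6 + 1.1 − 2.1 + 0.5) / 7 = -2.30 / 7 = -0.3286%
Sample std dev = √[13.2343 / 6] = 1.4852%
IR = r̄ / tracking error = -0.3286 / 1.4852 = -0.2212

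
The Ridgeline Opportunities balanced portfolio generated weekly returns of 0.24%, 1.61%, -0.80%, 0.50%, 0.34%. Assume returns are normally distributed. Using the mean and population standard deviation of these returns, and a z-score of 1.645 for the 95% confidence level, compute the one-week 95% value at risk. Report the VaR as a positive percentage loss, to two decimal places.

0.88

μ = (0.24 + 1.61 − 0.8 + 0.5 + 0.34) / 5 = 1.890 / 5 = 0.3780%
Σ(r − μ)² = (0.24 − 0.3780)² + (1.61 − 0.3780)² + (-0.8 − 0.3780)² + … = 2.9409
population σ = √(2.9409 / 5) = √0.5882 = 0.7669%
VaR = −(μ − z·σ) = −(0.3780 − 1.645 × 0.7669) = −(-0.8836) = 0.8836%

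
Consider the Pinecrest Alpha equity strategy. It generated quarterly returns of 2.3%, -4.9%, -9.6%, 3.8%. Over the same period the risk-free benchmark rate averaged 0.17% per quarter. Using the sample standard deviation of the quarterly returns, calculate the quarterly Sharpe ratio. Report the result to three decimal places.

r̄ = (2.3 − 4.9 − 9.6 + 3.8) / 4 = -8.40 / 4 = -2.1000%
Sample σ = √[Σ(r − r̄)² / 3] = √[118.2600 / 3] = √39.4200 = 6.2785%
Sharpe = (r̄ − rf) / σ = (-2.1000 − 0.17) / 6.2785 = -2.2700 / 6.2785 = -0.3616

-0.362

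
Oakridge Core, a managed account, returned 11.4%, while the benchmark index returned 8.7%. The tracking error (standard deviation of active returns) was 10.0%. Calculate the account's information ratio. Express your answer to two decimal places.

IR = (Rp − Rb) / TE = (11.4% − 8.7%) / 10.0% = 2.70% / 10.0% = 0.2700

0.27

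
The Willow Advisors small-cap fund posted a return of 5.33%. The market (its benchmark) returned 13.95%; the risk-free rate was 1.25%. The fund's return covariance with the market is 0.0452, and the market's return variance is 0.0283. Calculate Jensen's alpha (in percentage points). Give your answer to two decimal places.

-16.20

β = Cov / Var = 0.0452 / 0.0283 = 1.5972
E[R] = Rf + β(Rm − Rf) = 1.25% + 1.5972 × (13.95% − 1.25%) = 21.5344%
α = Rp − E[R] = 5.33% − 21.5344% = -16.2044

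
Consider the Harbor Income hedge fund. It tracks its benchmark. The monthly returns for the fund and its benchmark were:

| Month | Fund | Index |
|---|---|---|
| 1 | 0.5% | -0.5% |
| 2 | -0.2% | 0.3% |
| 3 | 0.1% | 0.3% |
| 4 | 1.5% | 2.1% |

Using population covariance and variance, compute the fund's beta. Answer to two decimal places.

0.50

r̄p = 0.4750%,  r̄m = 0.5500%
Cov = Σ(rp − r̄p)(rm − r̄m) / 4 = 0.4563
Var(rm) = Σ(rm − r̄m)² / 4 = 0.9075
β = Cov / Var = 0.4563 / 0.9075 = 0.5028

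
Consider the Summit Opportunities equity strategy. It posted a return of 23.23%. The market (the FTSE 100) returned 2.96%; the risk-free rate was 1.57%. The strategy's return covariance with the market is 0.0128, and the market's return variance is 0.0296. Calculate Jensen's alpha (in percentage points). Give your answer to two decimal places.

21.06

β = Cov / Var = 0.0128 / 0.0296 = 0.4324
E[R] = Rf + β(Rm − Rf) = 1.57% + 0.4324 × (2.96% − 1.57%) = 2.1710%
α = Rp − E[R] = 23.23% − 2.1710% = 21.0590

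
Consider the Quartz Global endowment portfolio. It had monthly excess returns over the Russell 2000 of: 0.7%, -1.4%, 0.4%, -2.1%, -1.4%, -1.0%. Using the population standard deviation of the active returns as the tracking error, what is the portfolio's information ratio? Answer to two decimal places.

μ = (0.7 − 1.4 + 0.4 − 2.1 − 1.4 − 1) / 6 = -0.8000%
Population std dev = √[6.1400 / 6] = 1.0116%
IR = μ / tracking error = -0.8000 / 1.0116 = -0.7908

-0.79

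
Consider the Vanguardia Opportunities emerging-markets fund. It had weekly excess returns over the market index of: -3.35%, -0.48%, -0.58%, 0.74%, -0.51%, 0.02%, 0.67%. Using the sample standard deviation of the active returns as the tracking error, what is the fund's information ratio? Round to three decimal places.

r̄ = (-3.35 − 0.48 − 0.58 + 0.74 − 0.51 + 0.02 + 0.67) / 7 = -0.4986%
Σ(r − r̄)² = (-3.35 − (-0.4986))² + (-0.48 − (-0.4986))² + … = 11.3063
σ = √[11.3063 / 6] = 1.3727%
IR = r̄ / tracking error = -0.4986 / 1.3727 = -0.3632

-0.363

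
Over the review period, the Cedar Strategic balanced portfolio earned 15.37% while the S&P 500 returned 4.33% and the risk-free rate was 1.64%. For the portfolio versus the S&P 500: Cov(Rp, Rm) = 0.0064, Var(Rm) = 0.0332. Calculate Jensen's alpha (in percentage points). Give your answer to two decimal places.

13.21

β = Cov / Var = 0.0064 / 0.0332 = 0.1928
E[R] = Rf + β(Rm − Rf) = 1.64% + 0.1928 × (4.33% − 1.64%) = 2.1586%
α = Rp − E[R] = 15.37% − 2.1586% = 13.2114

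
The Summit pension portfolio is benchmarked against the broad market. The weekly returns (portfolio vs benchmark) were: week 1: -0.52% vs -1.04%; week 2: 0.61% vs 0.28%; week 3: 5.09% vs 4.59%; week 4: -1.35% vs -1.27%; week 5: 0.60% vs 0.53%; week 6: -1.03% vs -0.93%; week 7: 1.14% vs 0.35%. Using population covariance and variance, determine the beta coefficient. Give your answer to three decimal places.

1.067

r̄p = 0.6486%,  r̄m = 0.3586%
Cov = Σ(rp − r̄p)(rm − r̄m) / 7 = 3.6909
Var(rm) = Σ(rm − r̄m)² / 7 = 3.4585
β = Cov / Var = 3.6909 / 3.4585 = 1.0672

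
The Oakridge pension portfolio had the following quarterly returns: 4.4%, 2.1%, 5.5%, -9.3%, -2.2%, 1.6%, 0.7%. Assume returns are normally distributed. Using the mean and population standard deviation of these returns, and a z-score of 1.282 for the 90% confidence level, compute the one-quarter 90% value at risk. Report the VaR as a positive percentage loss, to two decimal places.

r̄ = (4.4 + 2.1 + 5.5 − 9.3 − 2.2 + 1.6 + 0.7) / 7 = 2.80 / 7 = 0.4000%
Σ(r − r̄)² = 147.2800; population σ = √(147.2800/7) = 4.5869%
VaR = −(r̄ − z·σ) = −(0.4000 − 1.282 × 4.5869) = −(-5.4804) = 5.4804%

5.48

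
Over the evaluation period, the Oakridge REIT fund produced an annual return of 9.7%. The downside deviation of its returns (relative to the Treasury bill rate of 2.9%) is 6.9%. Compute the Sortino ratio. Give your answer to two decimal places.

0.99

Sortino = (Rp − Rf) / σd = (9.7% − 2.9%) / 6.9% = 6.80% / 6.9% = 0.9855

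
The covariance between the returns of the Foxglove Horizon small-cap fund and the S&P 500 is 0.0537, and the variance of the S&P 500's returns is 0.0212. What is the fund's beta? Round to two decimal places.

2.53

β = Cov(Rp, Rm) / Var(Rm) = 0.0537 / 0.0212 = 2.5330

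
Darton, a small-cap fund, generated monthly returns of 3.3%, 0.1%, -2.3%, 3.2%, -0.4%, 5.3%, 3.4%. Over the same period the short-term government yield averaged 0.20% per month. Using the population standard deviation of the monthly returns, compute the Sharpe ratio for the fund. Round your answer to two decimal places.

0.64

Mean return r̄ = 12.60 / 7 = 1.8000%
Population σ = √[Σ(r − r̄)² / 7] = √[43.5600 / 7] = √6.2229 = 2.4946%
Sharpe = (r̄ − rf) / σ = (1.8000 − 0.2) / 2.4946 = 1.6000 / 2.4946 = 0.6414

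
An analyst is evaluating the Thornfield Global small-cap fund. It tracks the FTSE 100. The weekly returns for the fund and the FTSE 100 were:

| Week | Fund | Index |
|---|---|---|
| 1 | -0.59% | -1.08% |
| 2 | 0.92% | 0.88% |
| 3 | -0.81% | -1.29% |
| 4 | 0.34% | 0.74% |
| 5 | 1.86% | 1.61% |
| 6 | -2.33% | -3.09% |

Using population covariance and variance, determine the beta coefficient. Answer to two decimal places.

0.82

r̄p = -0.1017%,  r̄m = -0.3717%
Cov = Σ(rp − r̄p)(rm − r̄m) / 6 = 2.1185
Var(rm) = Σ(rm − r̄m)² / 6 = 2.5773
β = Cov / Var = 2.1185 / 2.5773 = 0.8220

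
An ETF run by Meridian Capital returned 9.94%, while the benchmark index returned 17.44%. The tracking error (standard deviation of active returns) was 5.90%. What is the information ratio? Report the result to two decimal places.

IR = (Rp − Rb) / TE = (9.94% − 17.44%) / 5.90% = -7.50% / 5.90% = -1.2712

-1.27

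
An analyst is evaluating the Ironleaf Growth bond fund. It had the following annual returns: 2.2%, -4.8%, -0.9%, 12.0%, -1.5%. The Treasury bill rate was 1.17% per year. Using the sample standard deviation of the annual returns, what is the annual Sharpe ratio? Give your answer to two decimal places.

0.04

μ = (2.2 − 4.8 − 0.9 + 12 − 1.5) / 5 = 1.4000%
Σ(r − μ)² = (2.2 − 1.4000)² + (-4.8 − 1.4000)² + (-0.9 − 1.4000)² + … = 165.1400
σ = √[165.1400 / 4] = 6.4253%
Sharpe = (μ − rf) / σ = (1.4000 − 1.17) / 6.4253 = 0.2300 / 6.4253 = 0.0358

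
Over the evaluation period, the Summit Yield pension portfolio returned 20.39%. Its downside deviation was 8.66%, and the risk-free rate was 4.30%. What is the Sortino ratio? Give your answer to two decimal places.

Sortino = (Rp − Rf) / σd = (20.39% − 4.30%) / 8.66% = 16.09% / 8.66% = 1.8580

1.86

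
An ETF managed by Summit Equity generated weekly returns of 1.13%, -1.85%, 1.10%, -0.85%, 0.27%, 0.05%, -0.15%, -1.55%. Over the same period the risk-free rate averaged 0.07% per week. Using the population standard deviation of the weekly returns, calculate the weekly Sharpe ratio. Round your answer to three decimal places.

-0.289

r̄ = (1.13 − 1.85 + 1.1 − 0.85 + 0.27 + 0.05 − 0.15 − 1.55) / 8 = -0.2313%
Σ(r − r̄)² = 8.7045; population σ = √(8.7045/8) = 1.0431%
Sharpe = (r̄ − rf) / σ = (-0.2313 − 0.07) / 1.0431 = -0.3013 / 1.0431 = -0.2889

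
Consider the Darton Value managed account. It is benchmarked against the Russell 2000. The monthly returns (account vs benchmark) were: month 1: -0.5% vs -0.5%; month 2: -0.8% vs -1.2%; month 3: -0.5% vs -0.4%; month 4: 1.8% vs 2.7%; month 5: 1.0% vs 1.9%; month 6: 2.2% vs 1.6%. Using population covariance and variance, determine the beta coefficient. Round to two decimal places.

r̄p = 0.5333%,  r̄m = 0.6833%
Cov = Σ(rp − r̄p)(rm − r̄m) / 6 = 1.5839
Var(rm) = Σ(rm − r̄m)² / 6 = 2.0847
β = Cov / Var = 1.5839 / 2.0847 = 0.7598

0.76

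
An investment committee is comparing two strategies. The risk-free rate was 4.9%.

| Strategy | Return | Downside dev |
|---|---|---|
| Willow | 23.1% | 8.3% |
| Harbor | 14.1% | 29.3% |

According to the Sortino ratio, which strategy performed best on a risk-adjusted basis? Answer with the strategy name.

Willow: Sortino ratio = (23.1% − 4.9%) / 8.3% = 2.193
Harbor: Sortino ratio = (14.1% − 4.9%) / 29.3% = 0.314
Highest: Willow (2.193).

Willow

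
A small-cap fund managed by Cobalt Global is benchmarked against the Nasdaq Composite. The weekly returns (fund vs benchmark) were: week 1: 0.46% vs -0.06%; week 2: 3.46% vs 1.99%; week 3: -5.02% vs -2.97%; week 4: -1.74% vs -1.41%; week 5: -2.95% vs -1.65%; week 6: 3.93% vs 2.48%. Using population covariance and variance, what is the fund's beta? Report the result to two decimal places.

1.65

r̄p = -0.3100%,  r̄m = -0.2700%
Cov = Σ(rp − r̄p)(rm − r̄m) / 6 = 6.3887
Var(rm) = Σ(rm − r̄m)² / 6 = 3.8680
β = Cov / Var = 6.3887 / 3.8680 = 1.6517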